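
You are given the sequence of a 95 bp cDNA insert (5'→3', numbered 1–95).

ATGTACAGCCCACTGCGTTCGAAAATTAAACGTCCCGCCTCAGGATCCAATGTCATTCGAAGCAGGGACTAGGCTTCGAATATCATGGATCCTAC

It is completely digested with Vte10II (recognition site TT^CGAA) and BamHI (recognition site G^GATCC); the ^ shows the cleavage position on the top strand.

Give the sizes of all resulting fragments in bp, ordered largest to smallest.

Vte10II sites (TTCGAA) start at positions 18, 56, 75.
Vte10II cuts after base 2 of each site, so after positions 19, 57, 76.
BamHI sites (GGATCC) start at positions 43, 87.
BamHI cuts after the first base of each site, so after positions 43, 87.
Combined cut positions: 19, 43, 57, 76, 87.
Linear molecule, 5 cuts → 6 fragments:
  1–19 → 19 bp
  20–43 → 24 bp
  44–57 → 14 bp
  58–76 → 19 bp
  77–87 → 11 bp
  88–95 → 8 bp
Sorted largest to smallest: 24, 19, 19, 14, 11, 8 bp.

24, 19, 19, 14, 11, 8 bp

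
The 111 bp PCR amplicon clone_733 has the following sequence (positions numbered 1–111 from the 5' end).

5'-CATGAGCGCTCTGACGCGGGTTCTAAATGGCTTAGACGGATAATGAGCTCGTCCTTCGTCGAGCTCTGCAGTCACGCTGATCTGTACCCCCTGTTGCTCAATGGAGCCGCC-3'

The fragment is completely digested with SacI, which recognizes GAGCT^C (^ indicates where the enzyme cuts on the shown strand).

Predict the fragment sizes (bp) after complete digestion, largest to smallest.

49, 46, 16 bp

SacI sites (GAGCTC) start at positions 45, 61.
SacI cuts after base 5 of each site (before the last base), so after positions 49, 65.
Linear molecule, 2 cuts → 3 fragments:
  1–49 → 49 bp
  50–65 → 16 bp
  66–111 → 46 bp
Sorted largest to smallest: 49, 46, 16 bp.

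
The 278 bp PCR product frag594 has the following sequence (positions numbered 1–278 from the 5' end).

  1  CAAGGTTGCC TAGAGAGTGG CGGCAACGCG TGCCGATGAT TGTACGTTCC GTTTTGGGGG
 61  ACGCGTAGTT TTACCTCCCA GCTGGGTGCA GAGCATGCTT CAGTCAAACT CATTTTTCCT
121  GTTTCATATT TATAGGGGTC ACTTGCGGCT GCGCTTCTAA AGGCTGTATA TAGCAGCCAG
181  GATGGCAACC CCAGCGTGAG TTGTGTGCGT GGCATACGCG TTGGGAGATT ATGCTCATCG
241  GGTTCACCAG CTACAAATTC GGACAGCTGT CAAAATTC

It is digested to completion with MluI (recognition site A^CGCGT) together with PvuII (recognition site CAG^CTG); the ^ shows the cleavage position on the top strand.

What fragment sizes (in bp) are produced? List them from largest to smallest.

135, 50, 35, 26, 20, 12 bp

MluI sites (ACGCGT) start at positions 26, 61, 216.
MluI cuts after the first base of each site, so after positions 26, 61, 216.
PvuII sites (CAGCTG) start at positions 79, 264.
PvuII cuts after base 3 of each site, so after positions 81, 266.
Combined cut positions: 26, 61, 81, 216, 266.
Linear molecule, 5 cuts → 6 fragments:
  1–26 → 26 bp
  27–61 → 35 bp
  62–81 → 20 bp
  82–216 → 135 bp
  217–266 → 50 bp
  267–278 → 12 bp
Sorted largest to smallest: 135, 50, 35, 26, 20, 12 bp.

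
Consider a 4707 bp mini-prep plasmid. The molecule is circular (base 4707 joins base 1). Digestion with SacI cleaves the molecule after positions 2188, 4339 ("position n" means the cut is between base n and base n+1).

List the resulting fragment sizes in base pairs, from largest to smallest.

Circular molecule, 2 cuts → 2 fragments:
  4339 − 2188 = 2151 bp
  wrap: 4707 − 4339 + 2188 = 2556 bp
Sorted largest to smallest: 2556, 2151 bp.

2556, 2151 bp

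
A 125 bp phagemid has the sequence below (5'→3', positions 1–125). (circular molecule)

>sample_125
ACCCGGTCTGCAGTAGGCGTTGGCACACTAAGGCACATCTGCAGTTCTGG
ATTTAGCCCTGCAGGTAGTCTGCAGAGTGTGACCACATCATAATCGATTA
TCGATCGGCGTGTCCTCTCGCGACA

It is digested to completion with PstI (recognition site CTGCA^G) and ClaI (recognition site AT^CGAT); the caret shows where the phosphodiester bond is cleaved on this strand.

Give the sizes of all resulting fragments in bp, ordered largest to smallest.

36, 31, 20, 20, 11, 7 bp

PstI sites (CTGCAG) start at positions 8, 39, 59, 70.
PstI cuts after base 5 of each site (before the last base), so after positions 12, 43, 63, 74.
ClaI sites (ATCGAT) start at positions 93, 100.
ClaI cuts after base 2 of each site, so after positions 94, 101.
Combined cut positions: 12, 43, 63, 74, 94, 101.
Circular molecule, 6 cuts → 6 fragments:
  13–43 → 31 bp
  44–63 → 20 bp
  64–74 → 11 bp
  75–94 → 20 bp
  95–101 → 7 bp
  102–125 then 1–12 → 24 + 12 = 36 bp
Sorted largest to smallest: 36, 31, 20, 20, 11, 7 bp.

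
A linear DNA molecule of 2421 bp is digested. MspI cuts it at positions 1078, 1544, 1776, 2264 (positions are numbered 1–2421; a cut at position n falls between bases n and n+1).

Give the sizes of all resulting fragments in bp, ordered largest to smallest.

1078, 488, 466, 232, 157 bp

Linear molecule, 4 cuts → 5 fragments:
  1078 − 0 = 1078 bp
  1544 − 1078 = 466 bp
  1776 − 1544 = 232 bp
  2264 − 1776 = 488 bp
  2421 − 2264 = 157 bp
Sorted largest to smallest: 1078, 488, 466, 232, 157 bp.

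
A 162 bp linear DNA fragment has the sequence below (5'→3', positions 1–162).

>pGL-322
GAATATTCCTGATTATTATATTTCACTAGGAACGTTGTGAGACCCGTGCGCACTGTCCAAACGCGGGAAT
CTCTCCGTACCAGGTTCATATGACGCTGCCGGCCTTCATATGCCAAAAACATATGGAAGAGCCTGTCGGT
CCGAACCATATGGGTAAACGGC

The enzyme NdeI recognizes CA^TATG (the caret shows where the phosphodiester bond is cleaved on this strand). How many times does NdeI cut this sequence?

4

CATATG occurs starting at positions 87, 107, 120, 147.
NdeI cuts at 4 sites.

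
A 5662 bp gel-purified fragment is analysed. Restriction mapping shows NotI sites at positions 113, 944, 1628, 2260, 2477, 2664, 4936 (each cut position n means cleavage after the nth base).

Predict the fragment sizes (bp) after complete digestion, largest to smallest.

Linear molecule, 7 cuts → 8 fragments:
  113 − 0 = 113 bp
  944 − 113 = 831 bp
  1628 − 944 = 684 bp
  2260 − 1628 = 632 bp
  2477 − 2260 = 217 bp
  2664 − 2477 = 187 bp
  4936 − 2664 = 2272 bp
  5662 − 4936 = 726 bp
Sorted largest to smallest: 2272, 831, 726, 684, 632, 217, 187, 113 bp.

2272, 831, 726, 684, 632, 217, 187, 113 bp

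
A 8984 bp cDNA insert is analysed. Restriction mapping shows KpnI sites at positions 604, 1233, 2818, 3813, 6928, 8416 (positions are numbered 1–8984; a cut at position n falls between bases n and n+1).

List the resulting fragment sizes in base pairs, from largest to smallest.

Linear molecule, 6 cuts → 7 fragments:
  604 − 0 = 604 bp
  1233 − 604 = 629 bp
  2818 − 1233 = 1585 bp
  3813 − 2818 = 995 bp
  6928 − 3813 = 3115 bp
  8416 − 6928 = 1488 bp
  8984 − 8416 = 568 bp
Sorted largest to smallest: 3115, 1585, 1488, 995, 629, 604, 568 bp.

3115, 1585, 1488, 995, 629, 604, 568 bp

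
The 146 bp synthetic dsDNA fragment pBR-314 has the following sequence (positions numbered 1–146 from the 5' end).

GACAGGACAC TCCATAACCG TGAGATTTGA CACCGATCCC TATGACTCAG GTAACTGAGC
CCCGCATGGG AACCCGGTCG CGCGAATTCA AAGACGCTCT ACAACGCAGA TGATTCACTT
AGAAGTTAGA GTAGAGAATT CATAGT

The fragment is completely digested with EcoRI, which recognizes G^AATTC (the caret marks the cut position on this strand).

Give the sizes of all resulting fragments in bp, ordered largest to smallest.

84, 52, 10 bp

EcoRI sites (GAATTC) start at positions 84, 136.
EcoRI cuts after the first base of each site, so after positions 84, 136.
Linear molecule, 2 cuts → 3 fragments:
  1–84 → 84 bp
  85–136 → 52 bp
  137–146 → 10 bp
Sorted largest to smallest: 84, 52, 10 bp.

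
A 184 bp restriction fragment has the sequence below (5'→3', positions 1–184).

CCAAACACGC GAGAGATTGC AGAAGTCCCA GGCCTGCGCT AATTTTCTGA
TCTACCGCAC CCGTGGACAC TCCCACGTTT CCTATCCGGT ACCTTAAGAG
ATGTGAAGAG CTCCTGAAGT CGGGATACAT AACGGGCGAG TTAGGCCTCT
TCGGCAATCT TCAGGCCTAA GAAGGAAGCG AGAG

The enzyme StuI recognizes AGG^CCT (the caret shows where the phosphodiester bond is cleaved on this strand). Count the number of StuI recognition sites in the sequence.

AGGCCT occurs starting at positions 30, 143, 163.
StuI cuts at 3 sites.

3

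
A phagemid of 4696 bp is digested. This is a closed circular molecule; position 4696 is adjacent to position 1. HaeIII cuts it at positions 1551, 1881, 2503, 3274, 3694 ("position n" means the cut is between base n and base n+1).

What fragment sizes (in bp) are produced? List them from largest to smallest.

2553, 771, 622, 420, 330 bp

Circular molecule, 5 cuts → 5 fragments:
  1881 − 1551 = 330 bp
  2503 − 1881 = 622 bp
  3274 − 2503 = 771 bp
  3694 − 3274 = 420 bp
  wrap: 4696 − 3694 + 1551 = 2553 bp
Sorted largest to smallest: 2553, 771, 622, 420, 330 bp.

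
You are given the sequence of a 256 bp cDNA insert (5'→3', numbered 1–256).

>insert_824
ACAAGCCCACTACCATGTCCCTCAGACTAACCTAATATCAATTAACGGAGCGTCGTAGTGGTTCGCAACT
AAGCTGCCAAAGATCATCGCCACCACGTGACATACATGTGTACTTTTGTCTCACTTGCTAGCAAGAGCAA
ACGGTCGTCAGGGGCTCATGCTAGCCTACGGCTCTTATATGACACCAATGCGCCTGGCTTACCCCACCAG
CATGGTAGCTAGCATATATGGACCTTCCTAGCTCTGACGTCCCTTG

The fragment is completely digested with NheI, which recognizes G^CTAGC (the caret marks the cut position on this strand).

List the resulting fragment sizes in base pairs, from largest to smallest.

127, 58, 38, 33 bp

NheI sites (GCTAGC) start at positions 127, 160, 218.
NheI cuts after the first base of each site, so after positions 127, 160, 218.
Linear molecule, 3 cuts → 4 fragments:
  1–127 → 127 bp
  128–160 → 33 bp
  161–218 → 58 bp
  219–256 → 38 bp
Sorted largest to smallest: 127, 58, 38, 33 bp.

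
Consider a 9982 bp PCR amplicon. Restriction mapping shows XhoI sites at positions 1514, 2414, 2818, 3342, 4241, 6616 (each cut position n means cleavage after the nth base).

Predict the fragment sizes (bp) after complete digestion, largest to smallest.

3366, 2375, 1514, 900, 899, 524, 404 bp

Linear molecule, 6 cuts → 7 fragments:
  1514 − 0 = 1514 bp
  2414 − 1514 = 900 bp
  2818 − 2414 = 404 bp
  3342 − 2818 = 524 bp
  4241 − 3342 = 899 bp
  6616 − 4241 = 2375 bp
  9982 − 6616 = 3366 bp
Sorted largest to smallest: 3366, 2375, 1514, 900, 899, 524, 404 bp.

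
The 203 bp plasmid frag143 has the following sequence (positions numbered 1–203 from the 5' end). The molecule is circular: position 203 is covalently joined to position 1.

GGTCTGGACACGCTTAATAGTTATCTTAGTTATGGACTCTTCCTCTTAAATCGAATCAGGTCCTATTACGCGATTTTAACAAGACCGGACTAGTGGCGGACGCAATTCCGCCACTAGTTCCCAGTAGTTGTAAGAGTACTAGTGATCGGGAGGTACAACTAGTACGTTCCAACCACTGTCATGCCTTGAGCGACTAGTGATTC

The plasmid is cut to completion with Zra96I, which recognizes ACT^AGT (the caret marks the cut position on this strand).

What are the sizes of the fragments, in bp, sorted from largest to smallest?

99, 35, 25, 24, 20 bp

Zra96I sites (ACTAGT) start at positions 89, 113, 138, 158, 193.
Zra96I cuts after base 3 of each site, so after positions 91, 115, 140, 160, 195.
Circular molecule, 5 cuts → 5 fragments:
  92–115 → 24 bp
  116–140 → 25 bp
  141–160 → 20 bp
  161–195 → 35 bp
  196–203 then 1–91 → 8 + 91 = 99 bp
Sorted largest to smallest: 99, 35, 25, 24, 20 bp.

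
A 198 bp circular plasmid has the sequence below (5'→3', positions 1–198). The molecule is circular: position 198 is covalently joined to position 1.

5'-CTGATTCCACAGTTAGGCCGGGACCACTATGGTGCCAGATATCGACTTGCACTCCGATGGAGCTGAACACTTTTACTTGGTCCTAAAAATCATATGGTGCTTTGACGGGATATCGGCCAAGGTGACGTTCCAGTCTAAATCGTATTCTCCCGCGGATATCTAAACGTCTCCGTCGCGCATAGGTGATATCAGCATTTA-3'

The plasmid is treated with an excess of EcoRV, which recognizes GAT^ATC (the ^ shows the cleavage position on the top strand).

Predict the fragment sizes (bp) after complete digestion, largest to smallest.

71, 51, 46, 30 bp

EcoRV sites (GATATC) start at positions 38, 109, 155, 185.
EcoRV cuts after base 3 of each site, so after positions 40, 111, 157, 187.
Circular molecule, 4 cuts → 4 fragments:
  41–111 → 71 bp
  112–157 → 46 bp
  158–187 → 30 bp
  188–198 then 1–40 → 11 + 40 = 51 bp
Sorted largest to smallest: 71, 51, 46, 30 bp.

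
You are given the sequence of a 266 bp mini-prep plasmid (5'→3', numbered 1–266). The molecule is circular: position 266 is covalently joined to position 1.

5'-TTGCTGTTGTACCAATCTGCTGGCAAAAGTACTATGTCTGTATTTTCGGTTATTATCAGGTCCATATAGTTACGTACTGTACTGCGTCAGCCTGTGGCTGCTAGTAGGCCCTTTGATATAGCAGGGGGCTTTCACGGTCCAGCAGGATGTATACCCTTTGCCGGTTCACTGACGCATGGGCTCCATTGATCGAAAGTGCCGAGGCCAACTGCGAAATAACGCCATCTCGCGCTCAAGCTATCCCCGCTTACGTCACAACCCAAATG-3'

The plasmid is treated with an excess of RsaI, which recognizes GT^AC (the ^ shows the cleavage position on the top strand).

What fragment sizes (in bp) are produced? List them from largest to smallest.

196, 45, 20, 5 bp

RsaI sites (GTAC) start at positions 9, 29, 74, 79.
RsaI cuts after base 2 of each site, so after positions 10, 30, 75, 80.
Circular molecule, 4 cuts → 4 fragments:
  11–30 → 20 bp
  31–75 → 45 bp
  76–80 → 5 bp
  81–266 then 1–10 → 186 + 10 = 196 bp
Sorted largest to smallest: 196, 45, 20, 5 bp.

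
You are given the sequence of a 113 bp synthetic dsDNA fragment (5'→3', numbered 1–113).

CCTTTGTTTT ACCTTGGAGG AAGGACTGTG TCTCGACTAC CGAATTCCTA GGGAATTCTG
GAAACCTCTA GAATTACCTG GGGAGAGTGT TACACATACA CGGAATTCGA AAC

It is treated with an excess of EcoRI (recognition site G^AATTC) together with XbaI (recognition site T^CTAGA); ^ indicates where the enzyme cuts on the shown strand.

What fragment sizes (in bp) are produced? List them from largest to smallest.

42, 36, 14, 11, 10 bp

EcoRI sites (GAATTC) start at positions 42, 53, 103.
EcoRI cuts after the first base of each site, so after positions 42, 53, 103.
The XbaI site (TCTAGA) starts at position 67.
XbaI cuts after the first base of each site, so after position 67.
Combined cut positions: 42, 53, 67, 103.
Linear molecule, 4 cuts → 5 fragments:
  1–42 → 42 bp
  43–53 → 11 bp
  54–67 → 14 bp
  68–103 → 36 bp
  104–113 → 10 bp
Sorted largest to smallest: 42, 36, 14, 11, 10 bp.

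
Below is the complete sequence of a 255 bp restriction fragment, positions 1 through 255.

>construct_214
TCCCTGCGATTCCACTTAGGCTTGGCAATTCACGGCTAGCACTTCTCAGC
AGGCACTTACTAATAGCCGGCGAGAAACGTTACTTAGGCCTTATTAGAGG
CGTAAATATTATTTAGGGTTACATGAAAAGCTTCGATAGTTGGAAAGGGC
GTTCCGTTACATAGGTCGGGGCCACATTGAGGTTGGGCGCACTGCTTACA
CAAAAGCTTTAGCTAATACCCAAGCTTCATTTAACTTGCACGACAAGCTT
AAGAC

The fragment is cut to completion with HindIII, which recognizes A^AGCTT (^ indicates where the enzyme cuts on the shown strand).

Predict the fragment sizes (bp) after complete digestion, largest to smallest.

128, 76, 23, 18, 10 bp

HindIII sites (AAGCTT) start at positions 128, 204, 222, 245.
HindIII cuts after the first base of each site, so after positions 128, 204, 222, 245.
Linear molecule, 4 cuts → 5 fragments:
  1–128 → 128 bp
  129–204 → 76 bp
  205–222 → 18 bp
  223–245 → 23 bp
  246–255 → 10 bp
Sorted largest to smallest: 128, 76, 23, 18, 10 bp.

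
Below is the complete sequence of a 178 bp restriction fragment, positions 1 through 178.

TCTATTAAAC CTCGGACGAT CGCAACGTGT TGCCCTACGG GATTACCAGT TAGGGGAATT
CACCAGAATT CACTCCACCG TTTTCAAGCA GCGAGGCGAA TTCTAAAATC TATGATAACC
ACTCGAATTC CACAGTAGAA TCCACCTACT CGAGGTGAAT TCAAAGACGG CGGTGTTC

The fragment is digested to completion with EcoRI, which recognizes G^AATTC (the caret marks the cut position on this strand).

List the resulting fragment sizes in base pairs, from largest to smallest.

EcoRI sites (GAATTC) start at positions 56, 66, 98, 125, 157.
EcoRI cuts after the first base of each site, so after positions 56, 66, 98, 125, 157.
Linear molecule, 5 cuts → 6 fragments:
  1–56 → 56 bp
  57–66 → 10 bp
  67–98 → 32 bp
  99–125 → 27 bp
  126–157 → 32 bp
  158–178 → 21 bp
Sorted largest to smallest: 56, 32, 32, 27, 21, 10 bp.

56, 32, 32, 27, 21, 10 bp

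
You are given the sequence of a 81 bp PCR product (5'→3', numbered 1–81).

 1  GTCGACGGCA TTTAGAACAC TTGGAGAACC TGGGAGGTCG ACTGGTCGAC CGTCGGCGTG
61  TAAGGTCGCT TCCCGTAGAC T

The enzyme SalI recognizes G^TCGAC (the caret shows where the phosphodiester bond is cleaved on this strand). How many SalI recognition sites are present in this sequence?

3

GTCGAC occurs starting at positions 1, 37, 45.
SalI cuts at 3 sites.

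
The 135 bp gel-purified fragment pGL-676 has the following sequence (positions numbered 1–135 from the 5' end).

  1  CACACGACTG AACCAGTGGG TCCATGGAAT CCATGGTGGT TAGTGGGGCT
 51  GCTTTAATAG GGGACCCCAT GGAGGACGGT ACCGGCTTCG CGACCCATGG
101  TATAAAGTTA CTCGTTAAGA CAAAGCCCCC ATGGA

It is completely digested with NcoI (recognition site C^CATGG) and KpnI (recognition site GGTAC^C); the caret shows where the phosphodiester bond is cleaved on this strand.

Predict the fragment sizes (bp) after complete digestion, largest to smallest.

NcoI sites (CCATGG) start at positions 22, 31, 67, 95, 129.
NcoI cuts after the first base of each site, so after positions 22, 31, 67, 95, 129.
The KpnI site (GGTACC) starts at position 78.
KpnI cuts after base 5 of each site (before the last base), so after position 82.
Combined cut positions: 22, 31, 67, 82, 95, 129.
Linear molecule, 6 cuts → 7 fragments:
  1–22 → 22 bp
  23–31 → 9 bp
  32–67 → 36 bp
  68–82 → 15 bp
  83–95 → 13 bp
  96–129 → 34 bp
  130–135 → 6 bp
Sorted largest to smallest: 36, 34, 22, 15, 13, 9, 6 bp.

36, 34, 22, 15, 13, 9, 6 bp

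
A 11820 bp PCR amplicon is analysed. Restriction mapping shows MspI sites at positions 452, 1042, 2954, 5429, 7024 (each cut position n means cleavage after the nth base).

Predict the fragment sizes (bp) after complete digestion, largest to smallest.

4796, 2475, 1912, 1595, 590, 452 bp

Linear molecule, 5 cuts → 6 fragments:
  452 − 0 = 452 bp
  1042 − 452 = 590 bp
  2954 − 1042 = 1912 bp
  5429 − 2954 = 2475 bp
  7024 − 5429 = 1595 bp
  11820 − 7024 = 4796 bp
Sorted largest to smallest: 4796, 2475, 1912, 1595, 590, 452 bp.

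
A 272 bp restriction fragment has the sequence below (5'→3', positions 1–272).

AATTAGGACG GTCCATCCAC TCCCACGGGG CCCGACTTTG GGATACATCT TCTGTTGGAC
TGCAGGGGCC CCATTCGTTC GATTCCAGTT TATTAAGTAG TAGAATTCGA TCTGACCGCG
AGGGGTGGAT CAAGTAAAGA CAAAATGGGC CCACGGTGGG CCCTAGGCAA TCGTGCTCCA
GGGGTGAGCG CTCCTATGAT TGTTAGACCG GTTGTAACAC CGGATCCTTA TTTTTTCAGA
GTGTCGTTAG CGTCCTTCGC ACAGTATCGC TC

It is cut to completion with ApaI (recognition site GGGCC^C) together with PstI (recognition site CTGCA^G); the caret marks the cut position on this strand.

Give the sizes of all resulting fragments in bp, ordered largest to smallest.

110, 81, 32, 32, 11, 6 bp

ApaI sites (GGGCCC) start at positions 28, 66, 147, 158.
ApaI cuts after base 5 of each site (before the last base), so after positions 32, 70, 151, 162.
The PstI site (CTGCAG) starts at position 60.
PstI cuts after base 5 of each site (before the last base), so after position 64.
Combined cut positions: 32, 64, 70, 151, 162.
Linear molecule, 5 cuts → 6 fragments:
  1–32 → 32 bp
  33–64 → 32 bp
  65–70 → 6 bp
  71–151 → 81 bp
  152–162 → 11 bp
  163–272 → 110 bp
Sorted largest to smallest: 110, 81, 32, 32, 11, 6 bp.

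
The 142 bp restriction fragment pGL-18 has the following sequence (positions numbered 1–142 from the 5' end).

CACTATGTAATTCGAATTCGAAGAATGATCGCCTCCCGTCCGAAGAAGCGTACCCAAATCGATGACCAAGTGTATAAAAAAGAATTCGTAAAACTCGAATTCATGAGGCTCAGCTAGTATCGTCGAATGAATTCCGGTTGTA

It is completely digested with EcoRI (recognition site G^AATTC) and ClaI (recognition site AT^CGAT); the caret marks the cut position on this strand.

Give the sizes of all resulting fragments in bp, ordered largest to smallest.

45, 32, 23, 15, 14, 13 bp

EcoRI sites (GAATTC) start at positions 14, 82, 97, 129.
EcoRI cuts after the first base of each site, so after positions 14, 82, 97, 129.
The ClaI site (ATCGAT) starts at position 58.
ClaI cuts after base 2 of each site, so after position 59.
Combined cut positions: 14, 59, 82, 97, 129.
Linear molecule, 5 cuts → 6 fragments:
  1–14 → 14 bp
  15–59 → 45 bp
  60–82 → 23 bp
  83–97 → 15 bp
  98–129 → 32 bp
  130–142 → 13 bp
Sorted largest to smallest: 45, 32, 23, 15, 14, 13 bp.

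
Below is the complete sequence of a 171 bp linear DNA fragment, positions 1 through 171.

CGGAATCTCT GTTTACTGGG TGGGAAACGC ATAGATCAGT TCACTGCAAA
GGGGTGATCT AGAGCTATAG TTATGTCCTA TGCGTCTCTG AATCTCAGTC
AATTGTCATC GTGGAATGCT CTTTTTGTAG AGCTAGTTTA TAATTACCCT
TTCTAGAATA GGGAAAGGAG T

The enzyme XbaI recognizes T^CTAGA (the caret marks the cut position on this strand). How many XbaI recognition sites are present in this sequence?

2

TCTAGA occurs starting at positions 58, 152.
XbaI cuts at 2 sites.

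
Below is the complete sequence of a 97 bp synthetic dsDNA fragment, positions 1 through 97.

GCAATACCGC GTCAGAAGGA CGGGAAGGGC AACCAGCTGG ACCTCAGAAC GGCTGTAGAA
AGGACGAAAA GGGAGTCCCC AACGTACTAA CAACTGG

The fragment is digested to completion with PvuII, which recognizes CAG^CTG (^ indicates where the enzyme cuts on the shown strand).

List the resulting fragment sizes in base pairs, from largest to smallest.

61, 36 bp

The PvuII site (CAGCTG) starts at position 34.
PvuII cuts after base 3 of each site, so after position 36.
Linear molecule, 1 cut → 2 fragments:
  1–36 → 36 bp
  37–97 → 61 bp
Sorted largest to smallest: 61, 36 bp.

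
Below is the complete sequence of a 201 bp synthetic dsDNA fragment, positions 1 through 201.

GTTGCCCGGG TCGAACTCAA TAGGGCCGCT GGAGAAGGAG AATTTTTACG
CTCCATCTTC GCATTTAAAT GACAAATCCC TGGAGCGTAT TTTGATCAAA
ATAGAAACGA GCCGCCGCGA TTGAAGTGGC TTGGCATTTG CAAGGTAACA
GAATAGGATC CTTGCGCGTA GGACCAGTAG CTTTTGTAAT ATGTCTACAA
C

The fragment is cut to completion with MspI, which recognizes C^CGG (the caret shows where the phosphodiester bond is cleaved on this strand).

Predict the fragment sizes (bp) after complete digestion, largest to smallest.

The MspI site (CCGG) starts at position 6.
MspI cuts after the first base of each site, so after position 6.
Linear molecule, 1 cut → 2 fragments:
  1–6 → 6 bp
  7–201 → 195 bp
Sorted largest to smallest: 195, 6 bp.

195, 6 bp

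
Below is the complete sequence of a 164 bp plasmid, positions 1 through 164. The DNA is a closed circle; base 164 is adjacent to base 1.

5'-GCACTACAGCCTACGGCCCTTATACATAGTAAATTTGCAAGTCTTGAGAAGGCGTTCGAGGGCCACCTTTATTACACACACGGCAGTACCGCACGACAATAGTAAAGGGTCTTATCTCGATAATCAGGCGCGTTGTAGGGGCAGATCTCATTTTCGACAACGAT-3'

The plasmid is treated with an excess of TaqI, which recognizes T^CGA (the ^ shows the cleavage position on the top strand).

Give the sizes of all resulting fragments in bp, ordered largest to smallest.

66, 61, 37 bp

TaqI sites (TCGA) start at positions 56, 117, 154.
TaqI cuts after the first base of each site, so after positions 56, 117, 154.
Circular molecule, 3 cuts → 3 fragments:
  57–117 → 61 bp
  118–154 → 37 bp
  155–164 then 1–56 → 10 + 56 = 66 bp
Sorted largest to smallest: 66, 61, 37 bp.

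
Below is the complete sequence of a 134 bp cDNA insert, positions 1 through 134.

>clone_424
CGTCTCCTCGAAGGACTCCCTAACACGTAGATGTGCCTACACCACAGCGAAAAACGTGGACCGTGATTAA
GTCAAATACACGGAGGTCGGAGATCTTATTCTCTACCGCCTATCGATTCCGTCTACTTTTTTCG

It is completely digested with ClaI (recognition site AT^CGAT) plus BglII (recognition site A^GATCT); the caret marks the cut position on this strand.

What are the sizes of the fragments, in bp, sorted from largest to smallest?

91, 22, 21 bp

The ClaI site (ATCGAT) starts at position 112.
ClaI cuts after base 2 of each site, so after position 113.
The BglII site (AGATCT) starts at position 91.
BglII cuts after the first base of each site, so after position 91.
Combined cut positions: 91, 113.
Linear molecule, 2 cuts → 3 fragments:
  1–91 → 91 bp
  92–113 → 22 bp
  114–134 → 21 bp
Sorted largest to smallest: 91, 22, 21 bp.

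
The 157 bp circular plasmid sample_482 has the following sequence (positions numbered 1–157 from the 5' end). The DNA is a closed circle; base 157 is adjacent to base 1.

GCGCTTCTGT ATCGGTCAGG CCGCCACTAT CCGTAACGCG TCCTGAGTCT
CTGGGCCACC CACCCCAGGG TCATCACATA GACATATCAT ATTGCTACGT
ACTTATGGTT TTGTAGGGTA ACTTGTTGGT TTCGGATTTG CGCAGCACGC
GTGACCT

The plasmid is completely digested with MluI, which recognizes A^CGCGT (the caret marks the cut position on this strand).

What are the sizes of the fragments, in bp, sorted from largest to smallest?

111, 46 bp

MluI sites (ACGCGT) start at positions 36, 147.
MluI cuts after the first base of each site, so after positions 36, 147.
Circular molecule, 2 cuts → 2 fragments:
  37–147 → 111 bp
  148–157 then 1–36 → 10 + 36 = 46 bp
Sorted largest to smallest: 111, 46 bp.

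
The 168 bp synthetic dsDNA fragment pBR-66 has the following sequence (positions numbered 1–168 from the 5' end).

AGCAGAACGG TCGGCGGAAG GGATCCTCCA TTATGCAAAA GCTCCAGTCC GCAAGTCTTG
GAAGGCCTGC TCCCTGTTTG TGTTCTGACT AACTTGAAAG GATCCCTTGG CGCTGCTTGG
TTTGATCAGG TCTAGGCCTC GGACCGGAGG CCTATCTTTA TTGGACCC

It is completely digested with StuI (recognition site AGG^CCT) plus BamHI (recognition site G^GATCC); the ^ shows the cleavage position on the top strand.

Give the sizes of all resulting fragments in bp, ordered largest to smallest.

StuI sites (AGGCCT) start at positions 63, 134, 148.
StuI cuts after base 3 of each site, so after positions 65, 136, 150.
BamHI sites (GGATCC) start at positions 21, 100.
BamHI cuts after the first base of each site, so after positions 21, 100.
Combined cut positions: 21, 65, 100, 136, 150.
Linear molecule, 5 cuts → 6 fragments:
  1–21 → 21 bp
  22–65 → 44 bp
  66–100 → 35 bp
  101–136 → 36 bp
  137–150 → 14 bp
  151–168 → 18 bp
Sorted largest to smallest: 44, 36, 35, 21, 18, 14 bp.

44, 36, 35, 21, 18, 14 bp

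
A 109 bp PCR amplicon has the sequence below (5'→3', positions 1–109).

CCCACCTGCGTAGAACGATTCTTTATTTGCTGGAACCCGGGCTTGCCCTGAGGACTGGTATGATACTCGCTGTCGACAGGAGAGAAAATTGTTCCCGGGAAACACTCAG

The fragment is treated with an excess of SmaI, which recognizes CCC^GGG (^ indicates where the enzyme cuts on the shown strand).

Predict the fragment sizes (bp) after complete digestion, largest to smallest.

SmaI sites (CCCGGG) start at positions 36, 94.
SmaI cuts after base 3 of each site, so after positions 38, 96.
Linear molecule, 2 cuts → 3 fragments:
  1–38 → 38 bp
  39–96 → 58 bp
  97–109 → 13 bp
Sorted largest to smallest: 58, 38, 13 bp.

58, 38, 13 bp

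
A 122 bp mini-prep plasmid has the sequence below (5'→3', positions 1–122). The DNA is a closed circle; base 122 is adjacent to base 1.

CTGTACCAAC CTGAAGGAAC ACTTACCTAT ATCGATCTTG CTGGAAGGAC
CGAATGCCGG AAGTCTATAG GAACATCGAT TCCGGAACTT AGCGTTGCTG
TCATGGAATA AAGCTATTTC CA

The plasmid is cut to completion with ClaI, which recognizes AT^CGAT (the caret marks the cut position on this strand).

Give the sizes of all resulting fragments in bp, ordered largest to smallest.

78, 44 bp

ClaI sites (ATCGAT) start at positions 31, 75.
ClaI cuts after base 2 of each site, so after positions 32, 76.
Circular molecule, 2 cuts → 2 fragments:
  33–76 → 44 bp
  77–122 then 1–32 → 46 + 32 = 78 bp
Sorted largest to smallest: 78, 44 bp.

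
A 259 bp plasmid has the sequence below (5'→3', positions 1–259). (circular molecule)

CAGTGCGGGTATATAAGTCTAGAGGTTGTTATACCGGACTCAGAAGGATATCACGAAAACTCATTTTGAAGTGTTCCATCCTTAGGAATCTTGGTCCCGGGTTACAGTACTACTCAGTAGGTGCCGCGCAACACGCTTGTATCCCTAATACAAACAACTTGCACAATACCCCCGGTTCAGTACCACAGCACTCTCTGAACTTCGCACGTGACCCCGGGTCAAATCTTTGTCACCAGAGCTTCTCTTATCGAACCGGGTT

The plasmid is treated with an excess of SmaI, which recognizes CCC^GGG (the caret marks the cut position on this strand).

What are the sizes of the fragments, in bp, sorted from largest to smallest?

142, 117 bp

SmaI sites (CCCGGG) start at positions 96, 213.
SmaI cuts after base 3 of each site, so after positions 98, 215.
Circular molecule, 2 cuts → 2 fragments:
  99–215 → 117 bp
  216–259 then 1–98 → 44 + 98 = 142 bp
Sorted largest to smallest: 142, 117 bp.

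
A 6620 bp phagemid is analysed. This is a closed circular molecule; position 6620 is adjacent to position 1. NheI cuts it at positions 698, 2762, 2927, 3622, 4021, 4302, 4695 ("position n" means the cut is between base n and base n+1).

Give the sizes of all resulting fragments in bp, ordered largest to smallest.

2623, 2064, 695, 399, 393, 281, 165 bp

Circular molecule, 7 cuts → 7 fragments:
  2762 − 698 = 2064 bp
  2927 − 2762 = 165 bp
  3622 − 2927 = 695 bp
  4021 − 3622 = 399 bp
  4302 − 4021 = 281 bp
  4695 − 4302 = 393 bp
  wrap: 6620 − 4695 + 698 = 2623 bp
Sorted largest to smallest: 2623, 2064, 695, 399, 393, 281, 165 bp.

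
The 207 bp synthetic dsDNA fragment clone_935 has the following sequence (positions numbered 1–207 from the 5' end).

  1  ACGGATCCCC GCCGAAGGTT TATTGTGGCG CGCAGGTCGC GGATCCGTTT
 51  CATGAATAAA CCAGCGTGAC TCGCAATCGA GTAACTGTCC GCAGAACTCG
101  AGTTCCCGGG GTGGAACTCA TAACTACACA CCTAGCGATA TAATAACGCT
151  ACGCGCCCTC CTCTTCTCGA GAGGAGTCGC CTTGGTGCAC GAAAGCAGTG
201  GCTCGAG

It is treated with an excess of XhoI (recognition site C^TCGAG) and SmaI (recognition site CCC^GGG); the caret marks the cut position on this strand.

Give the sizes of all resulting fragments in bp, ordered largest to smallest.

97, 59, 36, 10, 5 bp

XhoI sites (CTCGAG) start at positions 97, 166, 202.
XhoI cuts after the first base of each site, so after positions 97, 166, 202.
The SmaI site (CCCGGG) starts at position 105.
SmaI cuts after base 3 of each site, so after position 107.
Combined cut positions: 97, 107, 166, 202.
Linear molecule, 4 cuts → 5 fragments:
  1–97 → 97 bp
  98–107 → 10 bp
  108–166 → 59 bp
  167–202 → 36 bp
  203–207 → 5 bp
Sorted largest to smallest: 97, 59, 36, 10, 5 bp.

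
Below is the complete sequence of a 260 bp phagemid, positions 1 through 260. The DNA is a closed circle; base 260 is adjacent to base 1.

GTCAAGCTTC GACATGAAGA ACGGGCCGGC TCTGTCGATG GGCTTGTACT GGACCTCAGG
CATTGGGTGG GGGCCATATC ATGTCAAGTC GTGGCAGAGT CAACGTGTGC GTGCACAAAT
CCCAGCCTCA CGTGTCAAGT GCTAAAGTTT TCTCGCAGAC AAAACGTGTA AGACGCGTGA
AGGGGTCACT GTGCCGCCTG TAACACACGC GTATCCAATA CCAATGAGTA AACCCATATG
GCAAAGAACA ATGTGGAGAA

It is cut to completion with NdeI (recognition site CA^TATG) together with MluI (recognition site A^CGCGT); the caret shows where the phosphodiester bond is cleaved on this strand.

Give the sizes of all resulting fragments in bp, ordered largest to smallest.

197, 34, 29 bp

The NdeI site (CATATG) starts at position 235.
NdeI cuts after base 2 of each site, so after position 236.
MluI sites (ACGCGT) start at positions 173, 207.
MluI cuts after the first base of each site, so after positions 173, 207.
Combined cut positions: 173, 207, 236.
Circular molecule, 3 cuts → 3 fragments:
  174–207 → 34 bp
  208–236 → 29 bp
  237–260 then 1–173 → 24 + 173 = 197 bp
Sorted largest to smallest: 197, 34, 29 bp.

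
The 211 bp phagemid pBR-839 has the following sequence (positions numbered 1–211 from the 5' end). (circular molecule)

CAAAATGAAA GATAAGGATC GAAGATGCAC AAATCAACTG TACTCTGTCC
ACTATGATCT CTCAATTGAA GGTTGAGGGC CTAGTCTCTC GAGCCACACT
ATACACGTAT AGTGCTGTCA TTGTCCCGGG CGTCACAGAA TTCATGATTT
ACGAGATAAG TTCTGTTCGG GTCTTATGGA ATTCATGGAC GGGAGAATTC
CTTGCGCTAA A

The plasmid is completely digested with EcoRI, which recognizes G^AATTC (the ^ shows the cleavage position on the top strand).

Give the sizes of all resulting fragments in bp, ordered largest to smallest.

EcoRI sites (GAATTC) start at positions 138, 179, 195.
EcoRI cuts after the first base of each site, so after positions 138, 179, 195.
Circular molecule, 3 cuts → 3 fragments:
  139–179 → 41 bp
  180–195 → 16 bp
  196–211 then 1–138 → 16 + 138 = 154 bp
Sorted largest to smallest: 154, 41, 16 bp.

154, 41, 16 bp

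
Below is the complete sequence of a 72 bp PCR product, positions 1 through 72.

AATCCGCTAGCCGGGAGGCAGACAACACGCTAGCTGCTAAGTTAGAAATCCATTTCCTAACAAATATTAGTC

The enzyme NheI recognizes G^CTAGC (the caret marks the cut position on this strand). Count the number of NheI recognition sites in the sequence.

2

GCTAGC occurs starting at positions 6, 29.
NheI cuts at 2 sites.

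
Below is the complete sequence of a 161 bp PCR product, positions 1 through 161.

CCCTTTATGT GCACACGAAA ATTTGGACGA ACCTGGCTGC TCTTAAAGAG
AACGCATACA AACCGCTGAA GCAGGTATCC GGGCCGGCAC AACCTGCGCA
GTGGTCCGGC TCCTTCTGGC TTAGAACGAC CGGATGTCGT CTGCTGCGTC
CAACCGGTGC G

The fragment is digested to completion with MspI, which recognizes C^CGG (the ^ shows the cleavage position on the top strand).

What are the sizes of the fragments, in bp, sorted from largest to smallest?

MspI sites (CCGG) start at positions 79, 84, 106, 130, 154.
MspI cuts after the first base of each site, so after positions 79, 84, 106, 130, 154.
Linear molecule, 5 cuts → 6 fragments:
  1–79 → 79 bp
  80–84 → 5 bp
  85–106 → 22 bp
  107–130 → 24 bp
  131–154 → 24 bp
  155–161 → 7 bp
Sorted largest to smallest: 79, 24, 24, 22, 7, 5 bp.

79, 24, 24, 22, 7, 5 bp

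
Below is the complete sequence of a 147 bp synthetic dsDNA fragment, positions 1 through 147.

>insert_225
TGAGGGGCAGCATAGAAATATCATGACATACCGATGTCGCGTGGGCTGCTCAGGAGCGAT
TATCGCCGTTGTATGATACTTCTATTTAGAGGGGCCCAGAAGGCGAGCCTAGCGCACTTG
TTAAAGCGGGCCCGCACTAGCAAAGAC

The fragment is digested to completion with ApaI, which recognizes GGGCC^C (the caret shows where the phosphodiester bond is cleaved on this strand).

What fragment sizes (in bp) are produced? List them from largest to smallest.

96, 36, 15 bp

ApaI sites (GGGCCC) start at positions 92, 128.
ApaI cuts after base 5 of each site (before the last base), so after positions 96, 132.
Linear molecule, 2 cuts → 3 fragments:
  1–96 → 96 bp
  97–132 → 36 bp
  133–147 → 15 bp
Sorted largest to smallest: 96, 36, 15 bp.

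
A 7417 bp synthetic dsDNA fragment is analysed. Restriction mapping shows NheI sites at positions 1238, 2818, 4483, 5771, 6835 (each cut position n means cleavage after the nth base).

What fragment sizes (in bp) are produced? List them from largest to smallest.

Linear molecule, 5 cuts → 6 fragments:
  1238 − 0 = 1238 bp
  2818 − 1238 = 1580 bp
  4483 − 2818 = 1665 bp
  5771 − 4483 = 1288 bp
  6835 − 5771 = 1064 bp
  7417 − 6835 = 582 bp
Sorted largest to smallest: 1665, 1580, 1288, 1238, 1064, 582 bp.

1665, 1580, 1288, 1238, 1064, 582 bp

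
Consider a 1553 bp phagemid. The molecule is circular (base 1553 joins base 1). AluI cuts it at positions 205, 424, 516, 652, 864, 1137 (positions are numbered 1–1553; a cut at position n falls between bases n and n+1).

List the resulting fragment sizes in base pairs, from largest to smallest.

Circular molecule, 6 cuts → 6 fragments:
  424 − 205 = 219 bp
  516 − 424 = 92 bp
  652 − 516 = 136 bp
  864 − 652 = 212 bp
  1137 − 864 = 273 bp
  wrap: 1553 − 1137 + 205 = 621 bp
Sorted largest to smallest: 621, 273, 219, 212, 136, 92 bp.

621, 273, 219, 212, 136, 92 bp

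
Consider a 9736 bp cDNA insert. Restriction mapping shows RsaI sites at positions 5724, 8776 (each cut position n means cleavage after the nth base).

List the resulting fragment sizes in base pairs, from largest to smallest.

Linear molecule, 2 cuts → 3 fragments:
  5724 − 0 = 5724 bp
  8776 − 5724 = 3052 bp
  9736 − 8776 = 960 bp
Sorted largest to smallest: 5724, 3052, 960 bp.

5724, 3052, 960 bp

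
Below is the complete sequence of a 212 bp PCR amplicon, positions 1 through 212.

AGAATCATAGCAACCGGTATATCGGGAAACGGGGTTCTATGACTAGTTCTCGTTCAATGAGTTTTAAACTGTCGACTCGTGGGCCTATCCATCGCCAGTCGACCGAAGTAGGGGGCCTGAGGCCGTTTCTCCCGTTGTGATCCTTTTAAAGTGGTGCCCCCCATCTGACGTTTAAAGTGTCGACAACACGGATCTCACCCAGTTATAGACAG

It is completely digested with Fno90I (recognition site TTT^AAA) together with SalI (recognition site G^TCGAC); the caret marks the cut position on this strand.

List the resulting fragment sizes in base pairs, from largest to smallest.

65, 49, 33, 27, 26, 6, 6 bp

Fno90I sites (TTTAAA) start at positions 63, 145, 171.
Fno90I cuts after base 3 of each site, so after positions 65, 147, 173.
SalI sites (GTCGAC) start at positions 71, 98, 179.
SalI cuts after the first base of each site, so after positions 71, 98, 179.
Combined cut positions: 65, 71, 98, 147, 173, 179.
Linear molecule, 6 cuts → 7 fragments:
  1–65 → 65 bp
  66–71 → 6 bp
  72–98 → 27 bp
  99–147 → 49 bp
  148–173 → 26 bp
  174–179 → 6 bp
  180–212 → 33 bp
Sorted largest to smallest: 65, 49, 33, 27, 26, 6, 6 bp.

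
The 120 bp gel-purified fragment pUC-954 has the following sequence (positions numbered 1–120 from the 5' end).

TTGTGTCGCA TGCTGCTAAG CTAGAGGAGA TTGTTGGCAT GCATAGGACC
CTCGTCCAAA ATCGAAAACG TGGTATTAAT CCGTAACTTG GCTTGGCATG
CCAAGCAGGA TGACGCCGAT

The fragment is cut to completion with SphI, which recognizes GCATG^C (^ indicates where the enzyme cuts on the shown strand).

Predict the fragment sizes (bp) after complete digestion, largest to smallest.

59, 29, 20, 12 bp

SphI sites (GCATGC) start at positions 8, 37, 96.
SphI cuts after base 5 of each site (before the last base), so after positions 12, 41, 100.
Linear molecule, 3 cuts → 4 fragments:
  1–12 → 12 bp
  13–41 → 29 bp
  42–100 → 59 bp
  101–120 → 20 bp
Sorted largest to smallest: 59, 29, 20, 12 bp.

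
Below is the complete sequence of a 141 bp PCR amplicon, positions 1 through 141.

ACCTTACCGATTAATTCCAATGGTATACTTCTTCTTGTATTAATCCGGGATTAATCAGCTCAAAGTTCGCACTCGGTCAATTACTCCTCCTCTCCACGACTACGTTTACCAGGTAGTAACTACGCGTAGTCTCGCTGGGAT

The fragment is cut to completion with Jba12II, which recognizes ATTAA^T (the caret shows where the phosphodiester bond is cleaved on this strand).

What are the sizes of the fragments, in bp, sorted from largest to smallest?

87, 29, 14, 11 bp

Jba12II sites (ATTAAT) start at positions 10, 39, 50.
Jba12II cuts after base 5 of each site (before the last base), so after positions 14, 43, 54.
Linear molecule, 3 cuts → 4 fragments:
  1–14 → 14 bp
  15–43 → 29 bp
  44–54 → 11 bp
  55–141 → 87 bp
Sorted largest to smallest: 87, 29, 14, 11 bp.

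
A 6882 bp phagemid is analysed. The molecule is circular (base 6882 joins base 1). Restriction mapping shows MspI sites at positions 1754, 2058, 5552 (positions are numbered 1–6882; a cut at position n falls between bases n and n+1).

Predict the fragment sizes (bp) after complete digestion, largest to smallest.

Circular molecule, 3 cuts → 3 fragments:
  2058 − 1754 = 304 bp
  5552 − 2058 = 3494 bp
  wrap: 6882 − 5552 + 1754 = 3084 bp
Sorted largest to smallest: 3494, 3084, 304 bp.

3494, 3084, 304 bp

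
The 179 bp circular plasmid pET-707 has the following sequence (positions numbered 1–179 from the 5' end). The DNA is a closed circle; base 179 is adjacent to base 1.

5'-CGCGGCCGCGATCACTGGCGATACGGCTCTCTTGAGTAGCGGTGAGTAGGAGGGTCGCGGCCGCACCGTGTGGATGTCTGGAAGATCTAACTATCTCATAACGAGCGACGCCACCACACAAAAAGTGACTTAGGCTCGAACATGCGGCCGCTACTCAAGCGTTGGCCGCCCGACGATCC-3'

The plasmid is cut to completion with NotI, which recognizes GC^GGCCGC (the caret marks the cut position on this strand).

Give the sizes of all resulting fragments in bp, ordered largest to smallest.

87, 55, 37 bp

NotI sites (GCGGCCGC) start at positions 2, 57, 144.
NotI cuts after base 2 of each site, so after positions 3, 58, 145.
Circular molecule, 3 cuts → 3 fragments:
  4–58 → 55 bp
  59–145 → 87 bp
  146–179 then 1–3 → 34 + 3 = 37 bp
Sorted largest to smallest: 87, 55, 37 bp.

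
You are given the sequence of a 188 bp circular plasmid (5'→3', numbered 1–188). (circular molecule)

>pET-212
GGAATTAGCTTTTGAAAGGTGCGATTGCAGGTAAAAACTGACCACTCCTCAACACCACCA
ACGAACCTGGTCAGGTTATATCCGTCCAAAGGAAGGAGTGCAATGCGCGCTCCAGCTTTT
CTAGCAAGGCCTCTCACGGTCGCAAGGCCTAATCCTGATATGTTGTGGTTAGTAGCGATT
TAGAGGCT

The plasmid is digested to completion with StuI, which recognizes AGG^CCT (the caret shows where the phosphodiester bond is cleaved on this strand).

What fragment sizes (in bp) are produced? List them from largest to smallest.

StuI sites (AGGCCT) start at positions 127, 145.
StuI cuts after base 3 of each site, so after positions 129, 147.
Circular molecule, 2 cuts → 2 fragments:
  130–147 → 18 bp
  148–188 then 1–129 → 41 + 129 = 170 bp
Sorted largest to smallest: 170, 18 bp.

170, 18 bp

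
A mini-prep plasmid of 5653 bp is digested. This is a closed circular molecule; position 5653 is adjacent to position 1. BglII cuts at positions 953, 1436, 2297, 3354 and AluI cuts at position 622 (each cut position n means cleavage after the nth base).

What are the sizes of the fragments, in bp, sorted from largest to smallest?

Combined cut positions (sorted): 622, 953, 1436, 2297, 3354.
Circular molecule, 5 cuts → 5 fragments:
  953 − 622 = 331 bp
  1436 − 953 = 483 bp
  2297 − 1436 = 861 bp
  3354 − 2297 = 1057 bp
  wrap: 5653 − 3354 + 622 = 2921 bp
Sorted largest to smallest: 2921, 1057, 861, 483, 331 bp.

2921, 1057, 861, 483, 331 bp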